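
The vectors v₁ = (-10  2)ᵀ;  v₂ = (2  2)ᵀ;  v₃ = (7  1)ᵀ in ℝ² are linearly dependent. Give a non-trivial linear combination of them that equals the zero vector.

Solve the homogeneous system with v₁, v₂, v₃ as columns by row-reducing the coefficient matrix.
The free variable yields coefficients (1, -2, 2) (any nonzero multiple also works).

v₁ - 2v₂ + 2v₃ = 0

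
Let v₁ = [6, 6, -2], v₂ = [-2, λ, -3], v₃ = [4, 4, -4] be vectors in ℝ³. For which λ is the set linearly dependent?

Dependence holds iff the 3×3 matrix [v₁ v₂ v₃] is singular.
The determinant works out to -16*λ - 32.
Setting this to zero gives λ = -2.

λ = -2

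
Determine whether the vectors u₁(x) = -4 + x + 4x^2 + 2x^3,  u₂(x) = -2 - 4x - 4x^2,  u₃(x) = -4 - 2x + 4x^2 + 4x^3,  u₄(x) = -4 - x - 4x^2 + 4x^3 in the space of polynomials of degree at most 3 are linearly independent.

linearly independent

Take coordinates with respect to the standard basis {1, x, …, x^3}.
The matrix [u₁|u₂|u₃|u₄] has determinant 432.
A nonzero determinant means the columns are linearly independent.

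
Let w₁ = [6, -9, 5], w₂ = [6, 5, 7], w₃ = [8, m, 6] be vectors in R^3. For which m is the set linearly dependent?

m = -50/3

The vectors are dependent exactly when the determinant of the matrix with rows w₁, w₂, w₃ vanishes.
Expanding, det = -12*m - 200.
Setting this to zero gives m = -50/3.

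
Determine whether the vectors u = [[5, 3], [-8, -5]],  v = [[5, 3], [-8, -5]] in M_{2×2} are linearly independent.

Take coordinates with respect to the standard basis {E₁₁, E₁₂, E₂₁, E₂₂}.
Place the vectors as rows of a 2×4 matrix and reduce to echelon form.
The reduction yields 1 nonzero row, so the rank is 1.
Since rank 1 < 2, the set is linearly dependent.

linearly dependent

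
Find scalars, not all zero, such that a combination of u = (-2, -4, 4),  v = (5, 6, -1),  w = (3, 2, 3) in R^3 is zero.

Set up α₁u + … + α₃w = 0 and solve the homogeneous system.
The free variable yields coefficients (1, 1, -1) (any nonzero multiple also works).

u + v - w = 0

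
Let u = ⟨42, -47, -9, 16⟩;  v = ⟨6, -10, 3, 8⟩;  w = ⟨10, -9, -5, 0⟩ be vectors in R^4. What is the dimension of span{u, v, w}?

Form the matrix with u, v, w as columns and reduce.
There are 2 pivot columns, so rank = 2.

2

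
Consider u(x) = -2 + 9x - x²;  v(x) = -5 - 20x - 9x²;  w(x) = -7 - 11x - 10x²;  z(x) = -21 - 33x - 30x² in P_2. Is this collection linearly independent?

linearly dependent

Write each element as a coordinate vector in ℝ³ using {1, x, x²}.
There are 4 vectors in a 3-dimensional space, so they cannot be linearly independent.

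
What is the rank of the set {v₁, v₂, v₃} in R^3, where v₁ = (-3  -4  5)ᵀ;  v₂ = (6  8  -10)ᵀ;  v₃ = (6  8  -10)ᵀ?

rank 1

Apply Gaussian elimination to the matrix whose rows are v₁, v₂, v₃.
Reduction leaves 1 leading entry, giving rank 1.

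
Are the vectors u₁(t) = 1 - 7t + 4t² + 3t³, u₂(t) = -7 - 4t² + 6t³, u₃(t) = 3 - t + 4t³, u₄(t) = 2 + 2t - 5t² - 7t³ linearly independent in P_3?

Write each element as a coordinate vector in ℝ⁴ using {1, t, …, t³}.
Form the 4×4 matrix with these as columns; its determinant is -1975.
A nonzero determinant means the columns are linearly independent.

linearly independent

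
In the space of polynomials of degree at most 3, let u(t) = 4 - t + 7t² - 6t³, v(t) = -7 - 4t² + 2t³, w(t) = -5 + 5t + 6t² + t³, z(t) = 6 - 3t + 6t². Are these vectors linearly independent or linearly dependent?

Take coordinates with respect to the standard basis {1, t, …, t³}.
Form the 4×4 matrix with these as columns; its determinant is -1695.
A nonzero determinant means the columns are linearly independent.

linearly independent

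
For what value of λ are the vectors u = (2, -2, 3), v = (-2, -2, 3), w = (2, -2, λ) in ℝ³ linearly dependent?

λ = 3

Place the vectors as rows of a 3×3 matrix; dependence ⇔ determinant zero.
The determinant works out to 24 - 8*λ.
Solving 24 - 8*λ = 0 yields λ = 3.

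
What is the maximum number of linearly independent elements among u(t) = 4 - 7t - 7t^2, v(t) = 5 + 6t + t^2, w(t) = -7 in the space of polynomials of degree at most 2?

3

Represent each element by its coordinate vector in ℝ³.
Apply Gaussian elimination to the matrix whose rows are u, v, w.
The echelon form has 3 nonzero rows, so the rank is 3.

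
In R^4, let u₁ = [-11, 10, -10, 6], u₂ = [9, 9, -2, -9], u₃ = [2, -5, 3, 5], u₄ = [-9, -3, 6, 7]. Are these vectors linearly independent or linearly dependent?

linearly independent

The matrix [u₁|u₂|u₃|u₄] has determinant 7540.
A nonzero determinant means the columns are linearly independent.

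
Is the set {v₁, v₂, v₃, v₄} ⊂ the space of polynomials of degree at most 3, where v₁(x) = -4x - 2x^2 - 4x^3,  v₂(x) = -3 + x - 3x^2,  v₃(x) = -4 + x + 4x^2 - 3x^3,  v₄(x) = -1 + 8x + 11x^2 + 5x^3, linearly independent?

Take coordinates with respect to the standard basis {1, x, …, x^3}.
Form the 4×4 matrix with these as columns; its determinant is 0.
A zero determinant means the columns are linearly dependent.
Indeed 2v₁ + v₂ - v₃ + v₄ = 0.

linearly dependent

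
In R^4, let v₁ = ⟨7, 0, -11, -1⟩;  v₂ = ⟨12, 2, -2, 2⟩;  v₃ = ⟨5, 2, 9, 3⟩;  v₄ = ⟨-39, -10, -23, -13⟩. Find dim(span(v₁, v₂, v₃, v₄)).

2

Put the 4×4 matrix [v₁|v₂|v₃|v₄] into echelon form.
Exactly 2 pivots survive; hence the rank is 2.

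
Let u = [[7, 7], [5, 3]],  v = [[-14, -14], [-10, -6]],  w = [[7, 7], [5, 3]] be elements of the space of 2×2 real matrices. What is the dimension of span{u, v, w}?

1

Represent each element by its coordinate vector in ℝ⁴.
Apply Gaussian elimination to the matrix whose rows are u, v, w.
Exactly 1 pivot survives; hence the rank is 1.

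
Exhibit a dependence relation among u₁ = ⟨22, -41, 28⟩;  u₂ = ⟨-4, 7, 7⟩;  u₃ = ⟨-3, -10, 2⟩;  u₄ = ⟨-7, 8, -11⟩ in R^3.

Set up α₁u₁ + … + α₄u₄ = 0 and solve the homogeneous system.
A generator of the null space is (1, 1, -1, 3).

u₁ + u₂ - u₃ + 3u₄ = 0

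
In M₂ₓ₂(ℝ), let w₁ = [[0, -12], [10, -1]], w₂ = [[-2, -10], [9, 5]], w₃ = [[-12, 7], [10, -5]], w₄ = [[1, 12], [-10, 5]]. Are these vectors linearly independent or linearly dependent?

Take coordinates with respect to the standard basis {E₁₁, E₁₂, E₂₁, E₂₂}.
The matrix [w₁|w₂|w₃|w₄] has determinant -2289.
A nonzero determinant means the columns are linearly independent.

linearly independent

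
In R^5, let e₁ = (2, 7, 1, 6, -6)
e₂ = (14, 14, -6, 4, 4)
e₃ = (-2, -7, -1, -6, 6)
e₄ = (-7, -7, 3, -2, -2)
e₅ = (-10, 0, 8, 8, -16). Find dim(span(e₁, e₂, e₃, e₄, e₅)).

Put the 5×5 matrix [e₁|e₂|e₃|e₄|e₅] into echelon form.
Reduction leaves 2 leading entries, giving rank 2.

dim = 2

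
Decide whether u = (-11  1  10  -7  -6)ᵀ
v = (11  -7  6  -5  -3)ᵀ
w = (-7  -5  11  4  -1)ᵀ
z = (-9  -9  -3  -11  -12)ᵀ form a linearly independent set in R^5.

linearly independent

Row-reduce the matrix whose columns are u, v, w, z.
The reduction yields 4 nonzero rows, so the rank is 4.
Since rank = 4 (the number of vectors), the set is linearly independent.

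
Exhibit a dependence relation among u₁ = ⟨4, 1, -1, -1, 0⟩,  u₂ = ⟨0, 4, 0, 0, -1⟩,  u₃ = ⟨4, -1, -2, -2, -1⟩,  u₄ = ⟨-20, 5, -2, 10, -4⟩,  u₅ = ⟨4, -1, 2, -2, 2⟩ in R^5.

2u₃ + u₄ + 3u₅ = 0

Solve the homogeneous system with u₁, u₂, u₃, u₄, u₅ as columns by row-reducing the coefficient matrix.
One solution (up to scaling) is (0, 0, 2, 1, 3).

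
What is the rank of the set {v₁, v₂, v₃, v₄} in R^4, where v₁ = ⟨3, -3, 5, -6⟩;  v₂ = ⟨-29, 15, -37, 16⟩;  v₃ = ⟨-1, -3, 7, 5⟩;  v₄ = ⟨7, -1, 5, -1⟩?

rank 3

Form the matrix with v₁, v₂, v₃, v₄ as columns and reduce.
Reduction leaves 3 leading entries, giving rank 3.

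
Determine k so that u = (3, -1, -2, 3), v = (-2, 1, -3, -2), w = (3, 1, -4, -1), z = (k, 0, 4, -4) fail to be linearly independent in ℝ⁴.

k = -20

The vectors are dependent exactly when the determinant of the matrix with rows u, v, w, z vanishes.
The determinant works out to -4*k - 80.
Solving -4*k - 80 = 0 yields k = -20.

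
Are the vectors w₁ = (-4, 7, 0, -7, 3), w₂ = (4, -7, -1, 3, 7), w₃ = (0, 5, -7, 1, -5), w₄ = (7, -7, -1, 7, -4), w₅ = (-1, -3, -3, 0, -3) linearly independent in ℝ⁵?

Row-reduce the matrix whose columns are w₁, w₂, w₃, w₄, w₅.
The reduction yields 5 nonzero rows, so the rank is 5.
Since rank = 5 (the number of vectors), the set is linearly independent.

linearly independent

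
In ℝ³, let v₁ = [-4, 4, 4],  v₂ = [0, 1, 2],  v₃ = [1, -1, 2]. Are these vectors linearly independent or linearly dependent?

linearly independent

Form the 3×3 matrix with these as columns; its determinant is -12.
A nonzero determinant means the columns are linearly independent.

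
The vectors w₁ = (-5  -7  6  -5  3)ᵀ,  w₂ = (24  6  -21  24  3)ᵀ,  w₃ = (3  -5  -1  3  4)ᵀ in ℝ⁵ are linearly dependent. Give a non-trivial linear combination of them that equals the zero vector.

Row-reduce the matrix with w₁, w₂, w₃ as columns; the null space gives the coefficients.
The free variable yields coefficients (3, 1, -3) (any nonzero multiple also works).

3w₁ + w₂ - 3w₃ = 0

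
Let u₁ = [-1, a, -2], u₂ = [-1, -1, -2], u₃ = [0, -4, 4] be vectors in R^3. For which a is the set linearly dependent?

Place the vectors as rows of a 3×3 matrix; dependence ⇔ determinant zero.
The determinant works out to 4*a + 4.
This vanishes exactly when a = -1.

a = -1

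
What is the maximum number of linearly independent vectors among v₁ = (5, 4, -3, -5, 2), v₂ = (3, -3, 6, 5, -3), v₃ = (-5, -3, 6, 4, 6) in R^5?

Apply Gaussian elimination to the matrix whose rows are v₁, v₂, v₃.
There are 3 pivot columns, so rank = 3.

3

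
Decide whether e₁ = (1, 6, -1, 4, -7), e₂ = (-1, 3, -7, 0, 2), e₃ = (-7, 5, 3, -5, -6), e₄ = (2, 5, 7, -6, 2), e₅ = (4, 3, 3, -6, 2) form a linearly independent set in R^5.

linearly independent

The matrix [e₁|e₂|e₃|e₄|e₅] has determinant 22810.
A nonzero determinant means the columns are linearly independent.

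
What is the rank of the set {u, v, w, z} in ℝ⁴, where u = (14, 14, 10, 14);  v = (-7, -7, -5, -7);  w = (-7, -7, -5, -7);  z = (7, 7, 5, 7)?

Form the matrix with u, v, w, z as columns and reduce.
There is 1 pivot column, so rank = 1.

rank 1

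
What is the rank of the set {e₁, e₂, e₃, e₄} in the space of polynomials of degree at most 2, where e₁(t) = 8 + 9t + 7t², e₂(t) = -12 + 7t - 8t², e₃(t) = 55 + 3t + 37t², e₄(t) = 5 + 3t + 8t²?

Represent each element by its coordinate vector in ℝ³.
Put the 3×4 matrix [e₁|e₂|e₃|e₄] into echelon form.
There are 3 pivot columns, so rank = 3.
(With 4 elements in a 3-dimensional space the rank is at most 3.)

rank 3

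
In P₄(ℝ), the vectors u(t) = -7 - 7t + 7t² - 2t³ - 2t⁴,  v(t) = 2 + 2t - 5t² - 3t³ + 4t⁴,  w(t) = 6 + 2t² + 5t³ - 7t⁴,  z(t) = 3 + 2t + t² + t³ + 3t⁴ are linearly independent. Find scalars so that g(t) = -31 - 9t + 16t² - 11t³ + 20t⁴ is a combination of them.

Work in coordinates with respect to the standard basis {1, t, …, t⁴}.
Since u, v, w, z are independent, the coefficients expressing g are uniquely determined by a linear system.
Row-reducing the augmented matrix gives the unique coefficients (α₁, …, α₄) = (1, -3, -4, 2).

g = u - 3v - 4w + 2z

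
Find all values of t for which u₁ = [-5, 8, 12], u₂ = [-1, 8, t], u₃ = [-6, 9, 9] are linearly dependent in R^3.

The set is linearly dependent precisely when det[u₁; u₂; u₃] = 0.
Expanding, det = 180 - 3*t.
Solving 180 - 3*t = 0 yields t = 60.

t = 60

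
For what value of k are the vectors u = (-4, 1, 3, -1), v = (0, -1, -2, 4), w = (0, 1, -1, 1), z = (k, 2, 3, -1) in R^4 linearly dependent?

k = -32/7

Place the vectors as rows of a 4×4 matrix; dependence ⇔ determinant zero.
Cofactor expansion gives det = -14*k - 64.
This vanishes exactly when k = -32/7.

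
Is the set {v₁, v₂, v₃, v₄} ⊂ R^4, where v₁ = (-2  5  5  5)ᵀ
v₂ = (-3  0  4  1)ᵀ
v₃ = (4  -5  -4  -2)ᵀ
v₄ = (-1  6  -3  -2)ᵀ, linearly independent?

linearly independent

Form the 4×4 matrix with these as columns; its determinant is -22.
A nonzero determinant means the columns are linearly independent.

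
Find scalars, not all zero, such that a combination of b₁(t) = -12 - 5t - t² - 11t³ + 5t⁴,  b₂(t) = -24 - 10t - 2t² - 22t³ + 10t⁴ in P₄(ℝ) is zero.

2b₁ - b₂ = 0

Write each element as a vector in ℝ⁵ using {1, t, …, t⁴}.
Set up α₁b₁ + α₂b₂ = 0 and solve the homogeneous system.
The free variable yields coefficients (2, -1) (any nonzero multiple also works).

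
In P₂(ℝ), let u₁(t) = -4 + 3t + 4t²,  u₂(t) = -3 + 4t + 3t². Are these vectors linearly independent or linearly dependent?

linearly independent

Write each element as a coordinate vector in ℝ³ using {1, t, t²}.
Row-reduce the matrix whose columns are u₁, u₂.
The reduction yields 2 nonzero rows, so the rank is 2.
Since rank = 2 (the number of vectors), the set is linearly independent.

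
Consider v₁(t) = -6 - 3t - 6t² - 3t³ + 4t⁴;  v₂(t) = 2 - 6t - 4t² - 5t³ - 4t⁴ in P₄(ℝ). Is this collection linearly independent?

Take coordinates with respect to the standard basis {1, t, …, t⁴}.
Row-reduce the matrix whose columns are v₁, v₂.
The reduction yields 2 nonzero rows, so the rank is 2.
Since rank = 2 (the number of vectors), the set is linearly independent.

linearly independent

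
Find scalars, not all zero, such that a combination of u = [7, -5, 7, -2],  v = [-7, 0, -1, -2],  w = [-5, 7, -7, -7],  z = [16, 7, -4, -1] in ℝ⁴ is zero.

3v - w + z = 0

Row-reduce the matrix with u, v, w, z as columns; the null space gives the coefficients.
One solution (up to scaling) is (0, 3, -1, 1).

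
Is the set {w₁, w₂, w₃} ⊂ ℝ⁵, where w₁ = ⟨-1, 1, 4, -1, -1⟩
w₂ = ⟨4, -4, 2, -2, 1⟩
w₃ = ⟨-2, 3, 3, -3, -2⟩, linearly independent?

linearly independent

Row-reduce the matrix whose columns are w₁, w₂, w₃.
The reduction yields 3 nonzero rows, so the rank is 3.
Since rank = 3 (the number of vectors), the set is linearly independent.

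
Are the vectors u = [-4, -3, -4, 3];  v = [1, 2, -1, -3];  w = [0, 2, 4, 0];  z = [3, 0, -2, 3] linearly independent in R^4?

linearly independent

Row-reduce the matrix whose columns are u, v, w, z.
The reduction yields 4 nonzero rows, so the rank is 4.
Since rank = 4 (the number of vectors), the set is linearly independent.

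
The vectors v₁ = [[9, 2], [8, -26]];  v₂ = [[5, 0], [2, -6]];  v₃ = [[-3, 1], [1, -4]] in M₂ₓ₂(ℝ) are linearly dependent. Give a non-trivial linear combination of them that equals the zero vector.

v₁ - 3v₂ - 2v₃ = 0

Write each element as a vector in ℝ⁴ using {E₁₁, E₁₂, E₂₁, E₂₂}.
Write the vectors as columns of a matrix and find a nonzero vector in its null space.
The free variable yields coefficients (1, -3, -2) (any nonzero multiple also works).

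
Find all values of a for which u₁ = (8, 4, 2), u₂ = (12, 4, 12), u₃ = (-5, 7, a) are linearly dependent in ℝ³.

The set is linearly dependent precisely when det[u₁; u₂; u₃] = 0.
Cofactor expansion gives det = -16*a - 704.
Solving -16*a - 704 = 0 yields a = -44.

a = -44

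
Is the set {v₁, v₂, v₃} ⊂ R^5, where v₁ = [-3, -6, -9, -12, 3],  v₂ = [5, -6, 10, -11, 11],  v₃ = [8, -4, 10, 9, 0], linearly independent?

Row-reduce the matrix whose columns are v₁, v₂, v₃.
The reduction yields 3 nonzero rows, so the rank is 3.
Since rank = 3 (the number of vectors), the set is linearly independent.

linearly independent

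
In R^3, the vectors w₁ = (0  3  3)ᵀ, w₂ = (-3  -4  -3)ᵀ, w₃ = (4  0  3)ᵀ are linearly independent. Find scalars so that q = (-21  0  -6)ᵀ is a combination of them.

q = 4w₁ + 3w₂ - 3w₃

Set up the augmented matrix [w₁ | w₂ | w₃ | q] and row-reduce.
The system has the unique solution (a₁, a₂, a₃) = (4, 3, -3).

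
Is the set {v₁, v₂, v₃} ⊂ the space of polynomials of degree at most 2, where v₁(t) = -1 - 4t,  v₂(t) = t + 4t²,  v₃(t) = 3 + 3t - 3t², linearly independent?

Write each element as a coordinate vector in ℝ³ using {1, t, t²}.
Form the 3×3 matrix with these as columns; its determinant is -33.
A nonzero determinant means the columns are linearly independent.

linearly independent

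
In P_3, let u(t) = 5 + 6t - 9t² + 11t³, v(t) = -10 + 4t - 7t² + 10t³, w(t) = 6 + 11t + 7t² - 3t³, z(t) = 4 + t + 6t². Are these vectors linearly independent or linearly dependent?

Write each element as a coordinate vector in ℝ⁴ using {1, t, …, t³}.
Row-reduce the matrix whose columns are u, v, w, z.
The reduction yields 4 nonzero rows, so the rank is 4.
Since rank = 4 (the number of vectors), the set is linearly independent.

linearly independent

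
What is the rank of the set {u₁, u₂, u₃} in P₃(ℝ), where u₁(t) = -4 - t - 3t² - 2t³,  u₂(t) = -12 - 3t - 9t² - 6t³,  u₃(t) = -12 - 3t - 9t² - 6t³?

1

Use coordinates relative to {1, t, …, t³}.
Apply Gaussian elimination to the matrix whose rows are u₁, u₂, u₃.
Reduction leaves 1 leading entry, giving rank 1.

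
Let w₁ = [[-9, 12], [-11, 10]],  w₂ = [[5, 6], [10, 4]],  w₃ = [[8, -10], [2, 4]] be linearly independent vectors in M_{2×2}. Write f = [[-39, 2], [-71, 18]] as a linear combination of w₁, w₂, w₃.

Identify each element with its coordinate vector in ℝ⁴ via {E₁₁, E₁₂, E₂₁, E₂₂}.
Write f = α₁w₁ + … + α₃w₃ and equate components.
Back-substitution yields (α₁, α₂, α₃) = (3, -4, 1).

f = 3w₁ - 4w₂ + w₃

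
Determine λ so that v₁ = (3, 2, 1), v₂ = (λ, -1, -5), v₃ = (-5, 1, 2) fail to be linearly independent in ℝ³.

The set is linearly dependent precisely when det[v₁; v₂; v₃] = 0.
Cofactor expansion gives det = 54 - 3*λ.
Solving 54 - 3*λ = 0 yields λ = 18.

λ = 18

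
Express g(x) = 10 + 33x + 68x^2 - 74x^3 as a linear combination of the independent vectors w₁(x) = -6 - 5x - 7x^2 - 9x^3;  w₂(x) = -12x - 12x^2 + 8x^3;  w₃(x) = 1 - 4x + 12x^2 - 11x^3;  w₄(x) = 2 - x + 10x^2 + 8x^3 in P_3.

g = -2w₁ - 3w₂ + 4w₃ - 3w₄

Work in coordinates with respect to the standard basis {1, x, …, x^3}.
Set up the augmented matrix [w₁ | w₂ | w₃ | w₄ | g] and row-reduce.
The system has the unique solution (a₁, …, a₄) = (-2, -3, 4, -3).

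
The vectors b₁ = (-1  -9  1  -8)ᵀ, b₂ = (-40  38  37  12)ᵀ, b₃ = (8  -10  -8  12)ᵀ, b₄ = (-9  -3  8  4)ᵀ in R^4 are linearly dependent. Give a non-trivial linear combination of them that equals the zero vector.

Row-reduce the matrix with b₁, b₂, b₃, b₄ as columns; the null space gives the coefficients.
One solution (up to scaling) is (3, 1, 2, -3).

3b₁ + b₂ + 2b₃ - 3b₄ = 0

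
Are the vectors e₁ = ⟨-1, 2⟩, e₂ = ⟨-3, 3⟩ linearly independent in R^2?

linearly independent

The matrix [e₁|e₂] has determinant 3.
A nonzero determinant means the columns are linearly independent.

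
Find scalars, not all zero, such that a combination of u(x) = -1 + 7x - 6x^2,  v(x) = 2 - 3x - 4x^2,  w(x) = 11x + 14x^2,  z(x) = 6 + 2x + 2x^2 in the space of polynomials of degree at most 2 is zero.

3v + w - z = 0

Write each element as a vector in ℝ³ using {1, x, x^2}.
Write the vectors as columns of a matrix and find a nonzero vector in its null space.
The free variable yields coefficients (0, 3, 1, -1) (any nonzero multiple also works).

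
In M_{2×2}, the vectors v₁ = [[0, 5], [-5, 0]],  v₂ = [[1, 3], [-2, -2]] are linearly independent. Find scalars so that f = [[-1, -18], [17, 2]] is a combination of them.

Identify each element with its coordinate vector in ℝ⁴ via {E₁₁, E₁₂, E₂₁, E₂₂}.
Write f = a₁v₁ + a₂v₂ and equate components.
Row-reducing the augmented matrix gives the unique coefficients (a₁, a₂) = (-3, -1).

f = -3v₁ - v₂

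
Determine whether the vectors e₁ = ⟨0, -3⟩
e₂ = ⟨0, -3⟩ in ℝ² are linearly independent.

linearly dependent

Two of the vectors are equal, giving an immediate dependence.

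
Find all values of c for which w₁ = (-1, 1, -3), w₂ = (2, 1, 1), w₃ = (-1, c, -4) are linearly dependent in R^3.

c = 8/5

The set is linearly dependent precisely when det[w₁; w₂; w₃] = 0.
Cofactor expansion gives det = 8 - 5*c.
This vanishes exactly when c = 8/5.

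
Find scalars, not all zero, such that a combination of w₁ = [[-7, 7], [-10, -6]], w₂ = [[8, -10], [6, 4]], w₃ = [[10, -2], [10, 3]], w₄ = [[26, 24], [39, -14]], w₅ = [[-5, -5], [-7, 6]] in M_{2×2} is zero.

w₁ + 2w₂ - 2w₃ + w₄ + 3w₅ = 0

Pass to coordinate vectors relative to the basis {E₁₁, E₁₂, E₂₁, E₂₂}.
Set up α₁w₁ + … + α₅w₅ = 0 and solve the homogeneous system.
One solution (up to scaling) is (1, 2, -2, 1, 3).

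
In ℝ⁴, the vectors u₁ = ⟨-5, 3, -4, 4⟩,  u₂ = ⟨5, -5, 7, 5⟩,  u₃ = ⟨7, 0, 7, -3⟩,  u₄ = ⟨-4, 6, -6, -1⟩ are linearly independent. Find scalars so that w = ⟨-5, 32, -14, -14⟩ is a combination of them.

Solve the system with u₁, u₂, u₃, u₄ as columns and w as the right-hand side.
The system has the unique solution (c₁, …, c₄) = (1, -1, 3, 4).

w = u₁ - u₂ + 3u₃ + 4u₄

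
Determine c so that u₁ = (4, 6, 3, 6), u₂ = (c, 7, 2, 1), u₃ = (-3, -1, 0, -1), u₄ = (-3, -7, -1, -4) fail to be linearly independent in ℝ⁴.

c = -15

Dependence holds iff the 4×4 matrix [u₁ u₂ u₃ u₄] is singular.
The determinant works out to -9*c - 135.
Solving -9*c - 135 = 0 yields c = -15.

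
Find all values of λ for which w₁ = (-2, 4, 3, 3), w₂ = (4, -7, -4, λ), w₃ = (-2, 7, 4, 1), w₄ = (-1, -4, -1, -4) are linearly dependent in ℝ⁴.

The set is linearly dependent precisely when det[w₁; w₂; w₃; w₄] = 0.
Expanding, det = 3*λ - 75.
Solving 3*λ - 75 = 0 yields λ = 25.

λ = 25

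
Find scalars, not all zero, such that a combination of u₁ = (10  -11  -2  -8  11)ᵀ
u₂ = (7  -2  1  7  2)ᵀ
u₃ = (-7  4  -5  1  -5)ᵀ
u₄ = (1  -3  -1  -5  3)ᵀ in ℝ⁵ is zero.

u₁ - u₂ - 3u₄ = 0

Solve the homogeneous system with u₁, u₂, u₃, u₄ as columns by row-reducing the coefficient matrix.
A generator of the null space is (1, -1, 0, -3).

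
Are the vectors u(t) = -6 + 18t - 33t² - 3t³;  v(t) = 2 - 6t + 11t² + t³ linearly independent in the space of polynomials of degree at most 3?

linearly dependent

Write each element as a coordinate vector in ℝ⁴ using {1, t, …, t³}.
Row-reduce the matrix whose columns are u, v.
The reduction yields 1 nonzero row, so the rank is 1.
Since rank 1 < 2, the set is linearly dependent.
Indeed u + 3v = 0.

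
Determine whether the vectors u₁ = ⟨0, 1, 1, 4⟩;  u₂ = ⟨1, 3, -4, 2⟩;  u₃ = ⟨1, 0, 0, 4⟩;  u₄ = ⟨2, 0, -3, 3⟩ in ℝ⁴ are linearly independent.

Form the 4×4 matrix with these as columns; its determinant is -7.
A nonzero determinant means the columns are linearly independent.

linearly independent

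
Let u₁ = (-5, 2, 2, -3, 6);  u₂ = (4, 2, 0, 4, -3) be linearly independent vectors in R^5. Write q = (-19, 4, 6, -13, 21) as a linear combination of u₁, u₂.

Solve the system with u₁, u₂ as columns and q as the right-hand side.
Back-substitution yields (a₁, a₂) = (3, -1).

q = 3u₁ - u₂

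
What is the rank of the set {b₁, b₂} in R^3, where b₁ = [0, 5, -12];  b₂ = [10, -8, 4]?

rank 2

Form the matrix with b₁, b₂ as columns and reduce.
Reduction leaves 2 leading entries, giving rank 2.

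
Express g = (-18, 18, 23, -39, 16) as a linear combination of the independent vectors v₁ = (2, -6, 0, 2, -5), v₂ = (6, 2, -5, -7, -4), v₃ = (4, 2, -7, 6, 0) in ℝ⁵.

Solve the system with v₁, v₂, v₃ as columns and g as the right-hand side.
Row-reducing the augmented matrix gives the unique coefficients (c₁, c₂, c₃) = (-4, 1, -4).

g = -4v₁ + v₂ - 4v₃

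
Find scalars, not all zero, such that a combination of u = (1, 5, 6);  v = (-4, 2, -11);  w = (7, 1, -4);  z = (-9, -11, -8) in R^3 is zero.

2u + w + z = 0

Set up α₁u + … + α₄z = 0 and solve the homogeneous system.
One solution (up to scaling) is (2, 0, 1, 1).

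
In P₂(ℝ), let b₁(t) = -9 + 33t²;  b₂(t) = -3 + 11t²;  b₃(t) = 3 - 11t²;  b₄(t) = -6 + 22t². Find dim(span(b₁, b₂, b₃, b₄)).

1

Use coordinates relative to {1, t, t²}.
Form the matrix with b₁, b₂, b₃, b₄ as columns and reduce.
Reduction leaves 1 leading entry, giving rank 1.
(With 4 elements in a 3-dimensional space the rank is at most 3.)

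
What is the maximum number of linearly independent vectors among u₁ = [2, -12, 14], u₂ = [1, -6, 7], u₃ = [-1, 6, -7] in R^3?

Form the matrix with u₁, u₂, u₃ as columns and reduce.
The echelon form has 1 nonzero row, so the rank is 1.

1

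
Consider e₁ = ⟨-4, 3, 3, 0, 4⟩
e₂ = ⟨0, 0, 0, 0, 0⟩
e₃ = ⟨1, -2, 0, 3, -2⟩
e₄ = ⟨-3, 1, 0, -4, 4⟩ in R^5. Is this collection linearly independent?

linearly dependent

One of the vectors is the zero vector, so the set is linearly dependent.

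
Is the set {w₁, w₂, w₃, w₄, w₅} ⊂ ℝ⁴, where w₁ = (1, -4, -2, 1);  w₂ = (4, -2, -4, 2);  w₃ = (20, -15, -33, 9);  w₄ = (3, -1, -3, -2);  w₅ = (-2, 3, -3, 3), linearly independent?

There are 5 vectors in a 4-dimensional space, so they cannot be linearly independent.

linearly dependent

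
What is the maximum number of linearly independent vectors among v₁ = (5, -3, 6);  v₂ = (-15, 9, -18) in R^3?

Row-reduce the 2×3 matrix with these as rows.
Exactly 1 pivot survives; hence the rank is 1.

1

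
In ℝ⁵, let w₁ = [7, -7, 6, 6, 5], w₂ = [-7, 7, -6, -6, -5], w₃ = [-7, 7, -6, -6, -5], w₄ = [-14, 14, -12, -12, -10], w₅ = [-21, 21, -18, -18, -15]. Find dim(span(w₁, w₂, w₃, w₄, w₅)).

Put the 5×5 matrix [w₁|w₂|w₃|w₄|w₅] into echelon form.
Exactly 1 pivot survives; hence the rank is 1.

dim = 1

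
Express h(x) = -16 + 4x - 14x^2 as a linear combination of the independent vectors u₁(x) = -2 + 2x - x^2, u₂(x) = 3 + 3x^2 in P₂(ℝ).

Take coordinate vectors relative to {1, x, x^2}.
Solve the system with u₁, u₂ as columns and h as the right-hand side.
Row-reducing the augmented matrix gives the unique coefficients (a₁, a₂) = (2, -4).

h = 2u₁ - 4u₂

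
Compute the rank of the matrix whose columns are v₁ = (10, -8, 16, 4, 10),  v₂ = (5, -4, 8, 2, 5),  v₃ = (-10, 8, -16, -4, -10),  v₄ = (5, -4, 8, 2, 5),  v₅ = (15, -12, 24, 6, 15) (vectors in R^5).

1

Put the 5×5 matrix [v₁|v₂|v₃|v₄|v₅] into echelon form.
There is 1 pivot column, so rank = 1.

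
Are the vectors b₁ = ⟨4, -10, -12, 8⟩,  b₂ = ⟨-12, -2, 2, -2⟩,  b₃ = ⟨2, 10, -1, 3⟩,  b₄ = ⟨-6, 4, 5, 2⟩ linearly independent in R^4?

linearly independent

The matrix [b₁|b₂|b₃|b₄] has determinant 7448.
A nonzero determinant means the columns are linearly independent.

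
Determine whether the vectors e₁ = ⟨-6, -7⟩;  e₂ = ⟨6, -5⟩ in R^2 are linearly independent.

Form the 2×2 matrix with these as columns; its determinant is 72.
A nonzero determinant means the columns are linearly independent.

linearly independent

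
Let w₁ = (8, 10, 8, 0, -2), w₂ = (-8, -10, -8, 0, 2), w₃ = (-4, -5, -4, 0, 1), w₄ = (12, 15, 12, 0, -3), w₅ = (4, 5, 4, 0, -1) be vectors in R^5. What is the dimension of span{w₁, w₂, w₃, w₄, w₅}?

dim = 1

Apply Gaussian elimination to the matrix whose rows are w₁, w₂, w₃, w₄, w₅.
There is 1 pivot column, so rank = 1.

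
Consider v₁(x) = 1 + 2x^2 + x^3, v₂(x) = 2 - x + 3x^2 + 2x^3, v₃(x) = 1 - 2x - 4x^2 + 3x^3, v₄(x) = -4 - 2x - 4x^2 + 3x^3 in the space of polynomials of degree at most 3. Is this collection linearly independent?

linearly independent

Take coordinates with respect to the standard basis {1, x, …, x^3}.
The matrix [v₁|v₂|v₃|v₄] has determinant 40.
A nonzero determinant means the columns are linearly independent.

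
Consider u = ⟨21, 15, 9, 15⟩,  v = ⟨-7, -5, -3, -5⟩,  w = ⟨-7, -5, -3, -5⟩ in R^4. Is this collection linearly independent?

Two of the vectors are equal, giving an immediate dependence.

linearly dependent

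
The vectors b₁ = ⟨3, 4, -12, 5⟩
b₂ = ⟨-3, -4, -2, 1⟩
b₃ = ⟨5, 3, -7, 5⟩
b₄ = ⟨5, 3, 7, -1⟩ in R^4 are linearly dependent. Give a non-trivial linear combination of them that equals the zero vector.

b₁ + b₂ - b₃ + b₄ = 0

Solve the homogeneous system with b₁, b₂, b₃, b₄ as columns by row-reducing the coefficient matrix.
The free variable yields coefficients (1, 1, -1, 1) (any nonzero multiple also works).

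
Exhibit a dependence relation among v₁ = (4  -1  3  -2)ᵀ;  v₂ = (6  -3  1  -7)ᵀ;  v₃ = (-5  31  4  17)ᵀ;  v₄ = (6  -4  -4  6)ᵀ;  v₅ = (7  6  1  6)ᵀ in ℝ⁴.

2v₁ + v₂ + v₃ + 2v₄ - 3v₅ = 0

Set up α₁v₁ + … + α₅v₅ = 0 and solve the homogeneous system.
The free variable yields coefficients (2, 1, 1, 2, -3) (any nonzero multiple also works).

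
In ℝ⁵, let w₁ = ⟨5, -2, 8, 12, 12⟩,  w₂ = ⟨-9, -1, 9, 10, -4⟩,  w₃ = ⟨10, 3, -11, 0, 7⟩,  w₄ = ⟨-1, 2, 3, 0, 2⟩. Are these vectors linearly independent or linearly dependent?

linearly independent

Place the vectors as rows of a 4×5 matrix and reduce to echelon form.
The reduction yields 4 nonzero rows, so the rank is 4.
Since rank = 4 (the number of vectors), the set is linearly independent.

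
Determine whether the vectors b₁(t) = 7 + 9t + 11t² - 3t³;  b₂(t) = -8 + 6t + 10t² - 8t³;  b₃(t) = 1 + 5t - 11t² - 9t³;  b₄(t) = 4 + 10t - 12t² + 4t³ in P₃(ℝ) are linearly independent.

linearly independent

Write each element as a coordinate vector in ℝ⁴ using {1, t, …, t³}.
Form the 4×4 matrix with these as columns; its determinant is -35440.
A nonzero determinant means the columns are linearly independent.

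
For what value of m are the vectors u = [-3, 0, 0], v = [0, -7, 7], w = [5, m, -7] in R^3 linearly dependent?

m = 7

The set is linearly dependent precisely when det[u; v; w] = 0.
Cofactor expansion gives det = 21*m - 147.
Solving 21*m - 147 = 0 yields m = 7.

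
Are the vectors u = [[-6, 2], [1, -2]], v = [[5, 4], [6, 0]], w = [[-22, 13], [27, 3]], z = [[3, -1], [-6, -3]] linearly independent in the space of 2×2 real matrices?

Take coordinates with respect to the standard basis {E₁₁, E₁₂, E₂₁, E₂₂}.
Form the 4×4 matrix with these as columns; its determinant is 0.
A zero determinant means the columns are linearly dependent.
Indeed 3u + v - w - 3z = 0.

linearly dependent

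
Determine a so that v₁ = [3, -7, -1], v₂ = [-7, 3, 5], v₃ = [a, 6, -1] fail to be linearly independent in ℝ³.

Dependence holds iff the 3×3 matrix [v₁ v₂ v₃] is singular.
Expanding, det = -32*a - 8.
This vanishes exactly when a = -1/4.

a = -1/4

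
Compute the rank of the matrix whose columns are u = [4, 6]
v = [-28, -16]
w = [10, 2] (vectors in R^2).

2

Row-reduce the 3×2 matrix with these as rows.
The echelon form has 2 nonzero rows, so the rank is 2.
(With 3 elements in a 2-dimensional space the rank is at most 2.)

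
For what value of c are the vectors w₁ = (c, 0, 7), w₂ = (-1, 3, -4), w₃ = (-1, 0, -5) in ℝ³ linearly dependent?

Place the vectors as rows of a 3×3 matrix; dependence ⇔ determinant zero.
The determinant works out to 21 - 15*c.
Solving 21 - 15*c = 0 yields c = 7/5.

c = 7/5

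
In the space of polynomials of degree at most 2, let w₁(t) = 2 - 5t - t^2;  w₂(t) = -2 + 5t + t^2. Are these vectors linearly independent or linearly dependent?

linearly dependent

Take coordinates with respect to the standard basis {1, t, t^2}.
Row-reduce the matrix whose columns are w₁, w₂.
The reduction yields 1 nonzero row, so the rank is 1.
Since rank 1 < 2, the set is linearly dependent.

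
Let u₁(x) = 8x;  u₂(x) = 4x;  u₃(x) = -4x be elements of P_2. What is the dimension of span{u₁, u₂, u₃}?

1

Pass to coordinate vectors with respect to the basis {1, x, x²}.
Form the matrix with u₁, u₂, u₃ as columns and reduce.
Exactly 1 pivot survives; hence the rank is 1.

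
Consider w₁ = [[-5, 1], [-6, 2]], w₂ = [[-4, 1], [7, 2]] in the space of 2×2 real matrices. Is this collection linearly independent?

linearly independent

Write each element as a coordinate vector in ℝ⁴ using {E₁₁, E₁₂, E₂₁, E₂₂}.
Row-reduce the matrix whose columns are w₁, w₂.
The reduction yields 2 nonzero rows, so the rank is 2.
Since rank = 2 (the number of vectors), the set is linearly independent.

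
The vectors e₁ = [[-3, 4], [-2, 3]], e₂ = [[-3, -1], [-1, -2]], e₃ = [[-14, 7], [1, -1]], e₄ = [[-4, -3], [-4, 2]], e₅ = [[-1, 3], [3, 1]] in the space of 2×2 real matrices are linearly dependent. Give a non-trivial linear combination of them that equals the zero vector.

e₁ + 3e₂ - e₃ + 2e₅ = 0

Write each element as a vector in ℝ⁴ using {E₁₁, E₁₂, E₂₁, E₂₂}.
Set up α₁e₁ + … + α₅e₅ = 0 and solve the homogeneous system.
The free variable yields coefficients (1, 3, -1, 0, 2) (any nonzero multiple also works).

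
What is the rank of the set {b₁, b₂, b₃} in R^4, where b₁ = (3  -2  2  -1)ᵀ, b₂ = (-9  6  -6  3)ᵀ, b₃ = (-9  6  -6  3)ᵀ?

Form the matrix with b₁, b₂, b₃ as columns and reduce.
Exactly 1 pivot survives; hence the rank is 1.

rank 1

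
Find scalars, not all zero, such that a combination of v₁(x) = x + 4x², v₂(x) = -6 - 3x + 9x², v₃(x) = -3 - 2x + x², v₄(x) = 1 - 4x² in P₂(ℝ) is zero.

Write each element as a vector in ℝ³ using {1, x, x²}.
Set up α₁v₁ + … + α₄v₄ = 0 and solve the homogeneous system.
The free variable yields coefficients (1, 1, -1, 3) (any nonzero multiple also works).

v₁ + v₂ - v₃ + 3v₄ = 0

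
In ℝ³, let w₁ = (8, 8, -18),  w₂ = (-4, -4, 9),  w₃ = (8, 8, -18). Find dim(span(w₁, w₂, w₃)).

Apply Gaussian elimination to the matrix whose rows are w₁, w₂, w₃.
There is 1 pivot column, so rank = 1.

dim = 1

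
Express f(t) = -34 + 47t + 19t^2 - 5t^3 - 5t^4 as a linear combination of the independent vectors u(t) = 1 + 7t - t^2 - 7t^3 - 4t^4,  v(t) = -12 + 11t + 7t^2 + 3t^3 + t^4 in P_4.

Work in coordinates with respect to the standard basis {1, t, …, t^4}.
Since u, v are independent, the coefficients expressing f are uniquely determined by a linear system.
The system has the unique solution (α₁, α₂) = (2, 3).

f = 2u + 3v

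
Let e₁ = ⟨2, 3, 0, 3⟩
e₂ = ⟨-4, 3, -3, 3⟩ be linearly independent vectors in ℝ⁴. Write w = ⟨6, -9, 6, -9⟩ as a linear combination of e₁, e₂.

Solve the system with e₁, e₂ as columns and w as the right-hand side.
Row-reducing the augmented matrix gives the unique coefficients (a₁, a₂) = (-1, -2).

w = -e₁ - 2e₂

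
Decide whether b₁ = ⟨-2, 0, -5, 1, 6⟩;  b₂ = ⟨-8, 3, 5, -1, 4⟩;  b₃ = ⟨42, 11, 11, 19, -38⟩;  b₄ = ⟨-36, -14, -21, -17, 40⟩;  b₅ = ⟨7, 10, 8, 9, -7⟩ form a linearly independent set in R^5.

The matrix [b₁|b₂|b₃|b₄|b₅] has determinant 0.
A zero determinant means the columns are linearly dependent.
Indeed b₁ - b₂ - b₃ - b₄ = 0.

linearly dependent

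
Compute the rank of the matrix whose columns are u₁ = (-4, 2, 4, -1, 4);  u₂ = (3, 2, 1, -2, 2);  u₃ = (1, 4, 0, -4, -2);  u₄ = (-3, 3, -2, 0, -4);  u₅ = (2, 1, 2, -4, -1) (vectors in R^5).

rank 5

Form the matrix with u₁, u₂, u₃, u₄, u₅ as columns and reduce.
There are 5 pivot columns, so rank = 5.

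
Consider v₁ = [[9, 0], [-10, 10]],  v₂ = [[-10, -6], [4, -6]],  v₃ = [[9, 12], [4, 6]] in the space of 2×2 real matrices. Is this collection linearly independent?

linearly independent

Take coordinates with respect to the standard basis {E₁₁, E₁₂, E₂₁, E₂₂}.
Place the vectors as rows of a 3×4 matrix and reduce to echelon form.
The reduction yields 3 nonzero rows, so the rank is 3.
Since rank = 3 (the number of vectors), the set is linearly independent.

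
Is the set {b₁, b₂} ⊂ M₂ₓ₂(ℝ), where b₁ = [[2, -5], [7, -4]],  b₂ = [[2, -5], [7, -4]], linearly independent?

Take coordinates with respect to the standard basis {E₁₁, E₁₂, E₂₁, E₂₂}.
Row-reduce the matrix whose columns are b₁, b₂.
The reduction yields 1 nonzero row, so the rank is 1.
Since rank 1 < 2, the set is linearly dependent.

linearly dependent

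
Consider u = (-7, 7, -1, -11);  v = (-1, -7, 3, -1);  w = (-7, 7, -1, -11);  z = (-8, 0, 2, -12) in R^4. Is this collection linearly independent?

Two of the vectors are equal, giving an immediate dependence.

linearly dependent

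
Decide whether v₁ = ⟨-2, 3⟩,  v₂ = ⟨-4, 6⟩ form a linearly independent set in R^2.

The matrix [v₁|v₂] has determinant 0.
A zero determinant means the columns are linearly dependent.
Indeed 2v₁ - v₂ = 0.

linearly dependent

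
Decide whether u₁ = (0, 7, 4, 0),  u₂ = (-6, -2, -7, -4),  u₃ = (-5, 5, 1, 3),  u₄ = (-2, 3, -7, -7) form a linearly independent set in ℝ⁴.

Row-reduce the matrix whose columns are u₁, u₂, u₃, u₄.
The reduction yields 4 nonzero rows, so the rank is 4.
Since rank = 4 (the number of vectors), the set is linearly independent.

linearly independent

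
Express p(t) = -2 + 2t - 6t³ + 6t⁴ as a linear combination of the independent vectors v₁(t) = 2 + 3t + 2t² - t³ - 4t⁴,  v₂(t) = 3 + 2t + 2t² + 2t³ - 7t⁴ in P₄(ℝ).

Work in coordinates with respect to the standard basis {1, t, …, t⁴}.
Write p = c₁v₁ + c₂v₂ and equate components.
Row-reducing the augmented matrix gives the unique coefficients (c₁, c₂) = (2, -2).

p = 2v₁ - 2v₂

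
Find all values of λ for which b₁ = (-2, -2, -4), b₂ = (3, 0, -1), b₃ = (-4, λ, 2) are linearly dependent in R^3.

λ = 2/7

Dependence holds iff the 3×3 matrix [b₁ b₂ b₃] is singular.
Cofactor expansion gives det = 4 - 14*λ.
Solving 4 - 14*λ = 0 yields λ = 2/7.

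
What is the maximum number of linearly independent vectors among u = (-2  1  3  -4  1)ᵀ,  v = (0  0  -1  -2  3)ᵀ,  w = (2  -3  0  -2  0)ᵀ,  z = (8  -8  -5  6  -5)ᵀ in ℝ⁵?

3

Form the matrix with u, v, w, z as columns and reduce.
Reduction leaves 3 leading entries, giving rank 3.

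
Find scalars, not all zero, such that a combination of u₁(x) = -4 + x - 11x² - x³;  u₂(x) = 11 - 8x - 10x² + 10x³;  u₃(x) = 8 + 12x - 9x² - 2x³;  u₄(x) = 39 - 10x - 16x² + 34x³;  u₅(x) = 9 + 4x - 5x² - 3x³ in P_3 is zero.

2u₁ - 3u₂ - 2u₃ + u₄ + 2u₅ = 0

Write each element as a vector in ℝ⁴ using {1, x, …, x³}.
Solve the homogeneous system with u₁, u₂, u₃, u₄, u₅ as columns by row-reducing the coefficient matrix.
A generator of the null space is (2, -3, -2, 1, 2).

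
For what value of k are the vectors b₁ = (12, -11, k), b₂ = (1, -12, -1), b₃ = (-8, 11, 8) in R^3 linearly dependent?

The vectors are dependent exactly when the determinant of the matrix with rows b₁, b₂, b₃ vanishes.
Expanding, det = -85*k - 1020.
Setting this to zero gives k = -12.

k = -12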